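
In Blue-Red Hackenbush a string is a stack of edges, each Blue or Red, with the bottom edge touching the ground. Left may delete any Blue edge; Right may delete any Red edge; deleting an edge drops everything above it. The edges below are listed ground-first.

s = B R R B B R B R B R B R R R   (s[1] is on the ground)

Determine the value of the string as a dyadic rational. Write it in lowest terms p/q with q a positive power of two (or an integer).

3409/8192

Recurse on prefixes of the 14-edge string B R R B B R B R B R B R R R:
B: Left { 0 }, Right { — } -> simplest 1
BR: Left { 0 }, Right { 1 } -> simplest 1/2
BRR: Left { 0 }, Right { 1/2 1 } -> simplest 1/4
BRRB: Left { 0 1/4 }, Right { 1/2 1 } -> simplest 3/8
BRRBB: Left { 0 1/4 3/8 }, Right { 1/2 1 } -> simplest 7/16
BRRBBR: Left { 0 1/4 3/8 }, Right { 7/16 1/2 1 } -> simplest 13/32
BRRBBRB: Left { 0 1/4 3/8 13/32 }, Right { 7/16 1/2 1 } -> simplest 27/64
BRRBBRBR: Left { 0 1/4 3/8 13/32 }, Right { 27/64 7/16 1/2 1 } -> simplest 53/128
BRRBBRBRB: Left { 0 1/4 3/8 13/32 53/128 }, Right { 27/64 7/16 1/2 1 } -> simplest 107/256
BRRBBRBRBR: Left { 0 1/4 3/8 13/32 53/128 }, Right { 107/256 27/64 7/16 1/2 1 } -> simplest 213/512
BRRBBRBRBRB: Left { 0 1/4 3/8 13/32 53/128 213/512 }, Right { 107/256 27/64 7/16 1/2 1 } -> simplest 427/1024
BRRBBRBRBRBR: Left { 0 1/4 3/8 13/32 53/128 213/512 }, Right { 427/1024 107/256 27/64 7/16 1/2 1 } -> simplest 853/2048
BRRBBRBRBRBRR: Left { 0 1/4 3/8 13/32 53/128 213/512 }, Right { 853/2048 427/1024 107/256 27/64 7/16 1/2 1 } -> simplest 1705/4096
BRRBBRBRBRBRRR: Left { 0 1/4 3/8 13/32 53/128 213/512 }, Right { 1705/4096 853/2048 427/1024 107/256 27/64 7/16 1/2 1 } -> simplest 3409/8192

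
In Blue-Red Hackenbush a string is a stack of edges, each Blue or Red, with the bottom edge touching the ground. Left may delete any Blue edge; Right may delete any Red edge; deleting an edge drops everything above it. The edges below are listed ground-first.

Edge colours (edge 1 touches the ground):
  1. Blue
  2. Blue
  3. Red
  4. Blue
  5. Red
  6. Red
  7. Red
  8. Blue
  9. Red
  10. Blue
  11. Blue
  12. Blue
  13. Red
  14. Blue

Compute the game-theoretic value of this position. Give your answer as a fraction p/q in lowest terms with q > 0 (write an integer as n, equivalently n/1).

6331/4096

Build G(s[:k]) for k = 1..14, string s = Blue Blue Red Blue Red Red Red Blue Red Blue Blue Blue Red Blue.
G_1 [B]  L=[0]  R=[·]  -> 1
G_2 [BB]  L=[0, 1]  R=[·]  -> 2
G_3 [BBR]  L=[0, 1]  R=[2]  -> 3/2
G_4 [BBRB]  L=[0, 1, 3/2]  R=[2]  -> 7/4
G_5 [BBRBR]  L=[0, 1, 3/2]  R=[7/4, 2]  -> 13/8
G_6 [BBRBRR]  L=[0, 1, 3/2]  R=[13/8, 7/4, 2]  -> 25/16
G_7 [BBRBRRR]  L=[0, 1, 3/2]  R=[25/16, 13/8, 7/4, 2]  -> 49/32
G_8 [BBRBRRRB]  L=[0, 1, 3/2, 49/32]  R=[25/16, 13/8, 7/4, 2]  -> 99/64
G_9 [BBRBRRRBR]  L=[0, 1, 3/2, 49/32]  R=[99/64, 25/16, 13/8, 7/4, 2]  -> 197/128
G_10 [BBRBRRRBRB]  L=[0, 1, 3/2, 49/32, 197/128]  R=[99/64, 25/16, 13/8, 7/4, 2]  -> 395/256
G_11 [BBRBRRRBRBB]  L=[0, 1, 3/2, 49/32, 197/128, 395/256]  R=[99/64, 25/16, 13/8, 7/4, 2]  -> 791/512
G_12 [BBRBRRRBRBBB]  L=[0, 1, 3/2, 49/32, 197/128, 395/256, 791/512]  R=[99/64, 25/16, 13/8, 7/4, 2]  -> 1583/1024
G_13 [BBRBRRRBRBBBR]  L=[0, 1, 3/2, 49/32, 197/128, 395/256, 791/512]  R=[1583/1024, 99/64, 25/16, 13/8, 7/4, 2]  -> 3165/2048
G_14 [BBRBRRRBRBBBRB]  L=[0, 1, 3/2, 49/32, 197/128, 395/256, 791/512, 3165/2048]  R=[1583/1024, 99/64, 25/16, 13/8, 7/4, 2]  -> 6331/4096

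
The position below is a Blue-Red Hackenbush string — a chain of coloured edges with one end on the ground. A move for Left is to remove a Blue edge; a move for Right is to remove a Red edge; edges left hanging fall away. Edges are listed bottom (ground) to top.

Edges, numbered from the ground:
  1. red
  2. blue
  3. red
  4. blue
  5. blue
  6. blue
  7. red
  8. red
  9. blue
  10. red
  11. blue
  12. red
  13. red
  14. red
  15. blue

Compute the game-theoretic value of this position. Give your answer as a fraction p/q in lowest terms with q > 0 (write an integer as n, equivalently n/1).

step 1: add red to get r; options L={ ∅ } R={ 0 } = -1
step 2: add blue to get rb; options L={ -1 } R={ 0 } = -1/2
step 3: add red to get rbr; options L={ -1 } R={ -1/2, 0 } = -3/4
step 4: add blue to get rbrb; options L={ -1, -3/4 } R={ -1/2, 0 } = -5/8
step 5: add blue to get rbrbb; options L={ -1, -3/4, -5/8 } R={ -1/2, 0 } = -9/16
step 6: add blue to get rbrbbb; options L={ -1, -3/4, -5/8, -9/16 } R={ -1/2, 0 } = -17/32
step 7: add red to get rbrbbbr; options L={ -1, -3/4, -5/8, -9/16 } R={ -17/32, -1/2, 0 } = -35/64
step 8: add red to get rbrbbbrr; options L={ -1, -3/4, -5/8, -9/16 } R={ -35/64, -17/32, -1/2, 0 } = -71/128
step 9: add blue to get rbrbbbrrb; options L={ -1, -3/4, -5/8, -9/16, -71/128 } R={ -35/64, -17/32, -1/2, 0 } = -141/256
step 10: add red to get rbrbbbrrbr; options L={ -1, -3/4, -5/8, -9/16, -71/128 } R={ -141/256, -35/64, -17/32, -1/2, 0 } = -283/512
step 11: add blue to get rbrbbbrrbrb; options L={ -1, -3/4, -5/8, -9/16, -71/128, -283/512 } R={ -141/256, -35/64, -17/32, -1/2, 0 } = -565/1024
step 12: add red to get rbrbbbrrbrbr; options L={ -1, -3/4, -5/8, -9/16, -71/128, -283/512 } R={ -565/1024, -141/256, -35/64, -17/32, -1/2, 0 } = -1131/2048
step 13: add red to get rbrbbbrrbrbrr; options L={ -1, -3/4, -5/8, -9/16, -71/128, -283/512 } R={ -1131/2048, -565/1024, -141/256, -35/64, -17/32, -1/2, 0 } = -2263/4096
step 14: add red to get rbrbbbrrbrbrrr; options L={ -1, -3/4, -5/8, -9/16, -71/128, -283/512 } R={ -2263/4096, -1131/2048, -565/1024, -141/256, -35/64, -17/32, -1/2, 0 } = -4527/8192
step 15: add blue to get rbrbbbrrbrbrrrb; options L={ -1, -3/4, -5/8, -9/16, -71/128, -283/512, -4527/8192 } R={ -2263/4096, -1131/2048, -565/1024, -141/256, -35/64, -17/32, -1/2, 0 } = -9053/16384

-9053/16384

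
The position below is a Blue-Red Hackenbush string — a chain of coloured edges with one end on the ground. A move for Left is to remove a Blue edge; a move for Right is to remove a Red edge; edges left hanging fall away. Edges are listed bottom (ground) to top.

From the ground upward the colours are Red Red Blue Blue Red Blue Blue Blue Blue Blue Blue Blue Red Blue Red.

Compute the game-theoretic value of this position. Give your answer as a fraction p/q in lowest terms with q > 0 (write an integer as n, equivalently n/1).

Build v(s[:k]) for k = 1..15, string s = Red Red Blue Blue Red Blue Blue Blue Blue Blue Blue Blue Red Blue Red.
edge 1 of 15 (Red): { · | 0 } ⇒ -1
edge 2 of 15 (Red): { · | -1; 0 } ⇒ -2
edge 3 of 15 (Blue): { -2 | -1; 0 } ⇒ -3/2
edge 4 of 15 (Blue): { -2; -3/2 | -1; 0 } ⇒ -5/4
edge 5 of 15 (Red): { -2; -3/2 | -5/4; -1; 0 } ⇒ -11/8
edge 6 of 15 (Blue): { -2; -3/2; -11/8 | -5/4; -1; 0 } ⇒ -21/16
edge 7 of 15 (Blue): { -2; -3/2; -11/8; -21/16 | -5/4; -1; 0 } ⇒ -41/32
edge 8 of 15 (Blue): { -2; -3/2; -11/8; -21/16; -41/32 | -5/4; -1; 0 } ⇒ -81/64
edge 9 of 15 (Blue): { -2; -3/2; -11/8; -21/16; -41/32; -81/64 | -5/4; -1; 0 } ⇒ -161/128
edge 10 of 15 (Blue): { -2; -3/2; -11/8; -21/16; -41/32; -81/64; -161/128 | -5/4; -1; 0 } ⇒ -321/256
edge 11 of 15 (Blue): { -2; -3/2; -11/8; -21/16; -41/32; -81/64; -161/128; -321/256 | -5/4; -1; 0 } ⇒ -641/512
edge 12 of 15 (Blue): { -2; -3/2; -11/8; -21/16; -41/32; -81/64; -161/128; -321/256; -641/512 | -5/4; -1; 0 } ⇒ -1281/1024
edge 13 of 15 (Red): { -2; -3/2; -11/8; -21/16; -41/32; -81/64; -161/128; -321/256; -641/512 | -1281/1024; -5/4; -1; 0 } ⇒ -2563/2048
edge 14 of 15 (Blue): { -2; -3/2; -11/8; -21/16; -41/32; -81/64; -161/128; -321/256; -641/512; -2563/2048 | -1281/1024; -5/4; -1; 0 } ⇒ -5125/4096
edge 15 of 15 (Red): { -2; -3/2; -11/8; -21/16; -41/32; -81/64; -161/128; -321/256; -641/512; -2563/2048 | -5125/4096; -1281/1024; -5/4; -1; 0 } ⇒ -10251/8192

-10251/8192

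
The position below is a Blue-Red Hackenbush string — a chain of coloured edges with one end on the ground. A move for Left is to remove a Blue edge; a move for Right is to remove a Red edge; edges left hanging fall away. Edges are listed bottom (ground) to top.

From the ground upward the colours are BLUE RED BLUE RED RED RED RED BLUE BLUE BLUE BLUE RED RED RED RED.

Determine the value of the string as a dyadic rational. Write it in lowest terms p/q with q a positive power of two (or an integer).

8673/16384

Prefix values for BLUE RED BLUE RED RED RED RED BLUE BLUE BLUE BLUE RED RED RED RED via {L|R} + simplicity:
step 1: add BLUE to get B; options L={ 0 } R={ (no moves) } → 1
step 2: add RED to get BR; options L={ 0 } R={ 1 } → 1/2
step 3: add BLUE to get BRB; options L={ 0; 1/2 } R={ 1 } → 3/4
step 4: add RED to get BRBR; options L={ 0; 1/2 } R={ 3/4; 1 } → 5/8
step 5: add RED to get BRBRR; options L={ 0; 1/2 } R={ 5/8; 3/4; 1 } → 9/16
step 6: add RED to get BRBRRR; options L={ 0; 1/2 } R={ 9/16; 5/8; 3/4; 1 } → 17/32
step 7: add RED to get BRBRRRR; options L={ 0; 1/2 } R={ 17/32; 9/16; 5/8; 3/4; 1 } → 33/64
step 8: add BLUE to get BRBRRRRB; options L={ 0; 1/2; 33/64 } R={ 17/32; 9/16; 5/8; 3/4; 1 } → 67/128
step 9: add BLUE to get BRBRRRRBB; options L={ 0; 1/2; 33/64; 67/128 } R={ 17/32; 9/16; 5/8; 3/4; 1 } → 135/256
step 10: add BLUE to get BRBRRRRBBB; options L={ 0; 1/2; 33/64; 67/128; 135/256 } R={ 17/32; 9/16; 5/8; 3/4; 1 } → 271/512
step 11: add BLUE to get BRBRRRRBBBB; options L={ 0; 1/2; 33/64; 67/128; 135/256; 271/512 } R={ 17/32; 9/16; 5/8; 3/4; 1 } → 543/1024
step 12: add RED to get BRBRRRRBBBBR; options L={ 0; 1/2; 33/64; 67/128; 135/256; 271/512 } R={ 543/1024; 17/32; 9/16; 5/8; 3/4; 1 } → 1085/2048
step 13: add RED to get BRBRRRRBBBBRR; options L={ 0; 1/2; 33/64; 67/128; 135/256; 271/512 } R={ 1085/2048; 543/1024; 17/32; 9/16; 5/8; 3/4; 1 } → 2169/4096
step 14: add RED to get BRBRRRRBBBBRRR; options L={ 0; 1/2; 33/64; 67/128; 135/256; 271/512 } R={ 2169/4096; 1085/2048; 543/1024; 17/32; 9/16; 5/8; 3/4; 1 } → 4337/8192
step 15: add RED to get BRBRRRRBBBBRRRR; options L={ 0; 1/2; 33/64; 67/128; 135/256; 271/512 } R={ 4337/8192; 2169/4096; 1085/2048; 543/1024; 17/32; 9/16; 5/8; 3/4; 1 } → 8673/16384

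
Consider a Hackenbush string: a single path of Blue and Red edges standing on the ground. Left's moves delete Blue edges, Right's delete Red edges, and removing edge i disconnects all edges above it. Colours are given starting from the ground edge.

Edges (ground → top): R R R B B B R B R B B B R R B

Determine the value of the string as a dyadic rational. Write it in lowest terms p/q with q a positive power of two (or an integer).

Recurse on prefixes of the 15-edge string R R R B B B R B R B B B R R B:
g(R) = {  | 0 } → -1
g(RR) = {  | -1; 0 } → -2
g(RRR) = {  | -2; -1; 0 } → -3
g(RRRB) = { -3 | -2; -1; 0 } → -5/2
g(RRRBB) = { -3; -5/2 | -2; -1; 0 } → -9/4
g(RRRBBB) = { -3; -5/2; -9/4 | -2; -1; 0 } → -17/8
g(RRRBBBR) = { -3; -5/2; -9/4 | -17/8; -2; -1; 0 } → -35/16
g(RRRBBBRB) = { -3; -5/2; -9/4; -35/16 | -17/8; -2; -1; 0 } → -69/32
g(RRRBBBRBR) = { -3; -5/2; -9/4; -35/16 | -69/32; -17/8; -2; -1; 0 } → -139/64
g(RRRBBBRBRB) = { -3; -5/2; -9/4; -35/16; -139/64 | -69/32; -17/8; -2; -1; 0 } → -277/128
g(RRRBBBRBRBB) = { -3; -5/2; -9/4; -35/16; -139/64; -277/128 | -69/32; -17/8; -2; -1; 0 } → -553/256
g(RRRBBBRBRBBB) = { -3; -5/2; -9/4; -35/16; -139/64; -277/128; -553/256 | -69/32; -17/8; -2; -1; 0 } → -1105/512
g(RRRBBBRBRBBBR) = { -3; -5/2; -9/4; -35/16; -139/64; -277/128; -553/256 | -1105/512; -69/32; -17/8; -2; -1; 0 } → -2211/1024
g(RRRBBBRBRBBBRR) = { -3; -5/2; -9/4; -35/16; -139/64; -277/128; -553/256 | -2211/1024; -1105/512; -69/32; -17/8; -2; -1; 0 } → -4423/2048
g(RRRBBBRBRBBBRRB) = { -3; -5/2; -9/4; -35/16; -139/64; -277/128; -553/256; -4423/2048 | -2211/1024; -1105/512; -69/32; -17/8; -2; -1; 0 } → -8845/4096

-8845/4096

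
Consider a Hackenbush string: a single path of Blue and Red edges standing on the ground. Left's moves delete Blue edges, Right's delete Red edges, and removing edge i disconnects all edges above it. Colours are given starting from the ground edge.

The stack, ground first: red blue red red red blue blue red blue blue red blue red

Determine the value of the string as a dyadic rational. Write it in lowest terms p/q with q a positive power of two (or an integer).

-3659/4096

r: Left { · }, Right { 0 } — simplest -1
rb: Left { -1 }, Right { 0 } — simplest -1/2
rbr: Left { -1 }, Right { -1/2,0 } — simplest -3/4
rbrr: Left { -1 }, Right { -3/4,-1/2,0 } — simplest -7/8
rbrrr: Left { -1 }, Right { -7/8,-3/4,-1/2,0 } — simplest -15/16
rbrrrb: Left { -1,-15/16 }, Right { -7/8,-3/4,-1/2,0 } — simplest -29/32
rbrrrbb: Left { -1,-15/16,-29/32 }, Right { -7/8,-3/4,-1/2,0 } — simplest -57/64
rbrrrbbr: Left { -1,-15/16,-29/32 }, Right { -57/64,-7/8,-3/4,-1/2,0 } — simplest -115/128
rbrrrbbrb: Left { -1,-15/16,-29/32,-115/128 }, Right { -57/64,-7/8,-3/4,-1/2,0 } — simplest -229/256
rbrrrbbrbb: Left { -1,-15/16,-29/32,-115/128,-229/256 }, Right { -57/64,-7/8,-3/4,-1/2,0 } — simplest -457/512
rbrrrbbrbbr: Left { -1,-15/16,-29/32,-115/128,-229/256 }, Right { -457/512,-57/64,-7/8,-3/4,-1/2,0 } — simplest -915/1024
rbrrrbbrbbrb: Left { -1,-15/16,-29/32,-115/128,-229/256,-915/1024 }, Right { -457/512,-57/64,-7/8,-3/4,-1/2,0 } — simplest -1829/2048
rbrrrbbrbbrbr: Left { -1,-15/16,-29/32,-115/128,-229/256,-915/1024 }, Right { -1829/2048,-457/512,-57/64,-7/8,-3/4,-1/2,0 } — simplest -3659/4096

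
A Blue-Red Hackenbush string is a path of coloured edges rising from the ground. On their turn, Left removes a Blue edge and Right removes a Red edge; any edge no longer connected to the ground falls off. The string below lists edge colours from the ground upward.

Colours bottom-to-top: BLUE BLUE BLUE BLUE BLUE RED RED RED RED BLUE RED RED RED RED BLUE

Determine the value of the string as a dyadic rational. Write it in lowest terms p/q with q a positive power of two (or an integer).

edge 1 of 15 (BLUE): { 0 |  } so 1
edge 2 of 15 (BLUE): { 0; 1 |  } so 2
edge 3 of 15 (BLUE): { 0; 1; 2 |  } so 3
edge 4 of 15 (BLUE): { 0; 1; 2; 3 |  } so 4
edge 5 of 15 (BLUE): { 0; 1; 2; 3; 4 |  } so 5
edge 6 of 15 (RED): { 0; 1; 2; 3; 4 | 5 } so 9/2
edge 7 of 15 (RED): { 0; 1; 2; 3; 4 | 9/2; 5 } so 17/4
edge 8 of 15 (RED): { 0; 1; 2; 3; 4 | 17/4; 9/2; 5 } so 33/8
edge 9 of 15 (RED): { 0; 1; 2; 3; 4 | 33/8; 17/4; 9/2; 5 } so 65/16
edge 10 of 15 (BLUE): { 0; 1; 2; 3; 4; 65/16 | 33/8; 17/4; 9/2; 5 } so 131/32
edge 11 of 15 (RED): { 0; 1; 2; 3; 4; 65/16 | 131/32; 33/8; 17/4; 9/2; 5 } so 261/64
edge 12 of 15 (RED): { 0; 1; 2; 3; 4; 65/16 | 261/64; 131/32; 33/8; 17/4; 9/2; 5 } so 521/128
edge 13 of 15 (RED): { 0; 1; 2; 3; 4; 65/16 | 521/128; 261/64; 131/32; 33/8; 17/4; 9/2; 5 } so 1041/256
edge 14 of 15 (RED): { 0; 1; 2; 3; 4; 65/16 | 1041/256; 521/128; 261/64; 131/32; 33/8; 17/4; 9/2; 5 } so 2081/512
edge 15 of 15 (BLUE): { 0; 1; 2; 3; 4; 65/16; 2081/512 | 1041/256; 521/128; 261/64; 131/32; 33/8; 17/4; 9/2; 5 } so 4163/1024

4163/1024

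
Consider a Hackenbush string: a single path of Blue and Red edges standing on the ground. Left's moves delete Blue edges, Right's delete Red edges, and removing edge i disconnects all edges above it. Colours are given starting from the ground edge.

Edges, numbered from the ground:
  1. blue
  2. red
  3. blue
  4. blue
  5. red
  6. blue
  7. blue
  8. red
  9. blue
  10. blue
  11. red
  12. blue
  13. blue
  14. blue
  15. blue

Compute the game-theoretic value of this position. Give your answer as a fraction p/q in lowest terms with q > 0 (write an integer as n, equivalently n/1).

14047/16384

1 of 15 · b · max L 0 · min R +∞ = 1
2 of 15 · br · max L 0 · min R 1 = 1/2
3 of 15 · brb · max L 1/2 · min R 1 = 3/4
4 of 15 · brbb · max L 3/4 · min R 1 = 7/8
5 of 15 · brbbr · max L 3/4 · min R 7/8 = 13/16
6 of 15 · brbbrb · max L 13/16 · min R 7/8 = 27/32
7 of 15 · brbbrbb · max L 27/32 · min R 7/8 = 55/64
8 of 15 · brbbrbbr · max L 27/32 · min R 55/64 = 109/128
9 of 15 · brbbrbbrb · max L 109/128 · min R 55/64 = 219/256
10 of 15 · brbbrbbrbb · max L 219/256 · min R 55/64 = 439/512
11 of 15 · brbbrbbrbbr · max L 219/256 · min R 439/512 = 877/1024
12 of 15 · brbbrbbrbbrb · max L 877/1024 · min R 439/512 = 1755/2048
13 of 15 · brbbrbbrbbrbb · max L 1755/2048 · min R 439/512 = 3511/4096
14 of 15 · brbbrbbrbbrbbb · max L 3511/4096 · min R 439/512 = 7023/8192
15 of 15 · brbbrbbrbbrbbbb · max L 7023/8192 · min R 439/512 = 14047/16384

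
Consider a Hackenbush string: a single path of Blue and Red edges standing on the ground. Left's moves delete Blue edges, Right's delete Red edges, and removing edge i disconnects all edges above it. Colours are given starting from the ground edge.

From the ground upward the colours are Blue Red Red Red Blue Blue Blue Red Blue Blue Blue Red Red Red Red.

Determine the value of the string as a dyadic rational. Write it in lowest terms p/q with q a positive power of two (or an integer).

3809/16384

G_1 [B]  L=[0]  R=[—]  — 1
G_2 [BR]  L=[0]  R=[1]  — 1/2
G_3 [BRR]  L=[0]  R=[1/2, 1]  — 1/4
G_4 [BRRR]  L=[0]  R=[1/4, 1/2, 1]  — 1/8
G_5 [BRRRB]  L=[0, 1/8]  R=[1/4, 1/2, 1]  — 3/16
G_6 [BRRRBB]  L=[0, 1/8, 3/16]  R=[1/4, 1/2, 1]  — 7/32
G_7 [BRRRBBB]  L=[0, 1/8, 3/16, 7/32]  R=[1/4, 1/2, 1]  — 15/64
G_8 [BRRRBBBR]  L=[0, 1/8, 3/16, 7/32]  R=[15/64, 1/4, 1/2, 1]  — 29/128
G_9 [BRRRBBBRB]  L=[0, 1/8, 3/16, 7/32, 29/128]  R=[15/64, 1/4, 1/2, 1]  — 59/256
G_10 [BRRRBBBRBB]  L=[0, 1/8, 3/16, 7/32, 29/128, 59/256]  R=[15/64, 1/4, 1/2, 1]  — 119/512
G_11 [BRRRBBBRBBB]  L=[0, 1/8, 3/16, 7/32, 29/128, 59/256, 119/512]  R=[15/64, 1/4, 1/2, 1]  — 239/1024
G_12 [BRRRBBBRBBBR]  L=[0, 1/8, 3/16, 7/32, 29/128, 59/256, 119/512]  R=[239/1024, 15/64, 1/4, 1/2, 1]  — 477/2048
G_13 [BRRRBBBRBBBRR]  L=[0, 1/8, 3/16, 7/32, 29/128, 59/256, 119/512]  R=[477/2048, 239/1024, 15/64, 1/4, 1/2, 1]  — 953/4096
G_14 [BRRRBBBRBBBRRR]  L=[0, 1/8, 3/16, 7/32, 29/128, 59/256, 119/512]  R=[953/4096, 477/2048, 239/1024, 15/64, 1/4, 1/2, 1]  — 1905/8192
G_15 [BRRRBBBRBBBRRRR]  L=[0, 1/8, 3/16, 7/32, 29/128, 59/256, 119/512]  R=[1905/8192, 953/4096, 477/2048, 239/1024, 15/64, 1/4, 1/2, 1]  — 3809/16384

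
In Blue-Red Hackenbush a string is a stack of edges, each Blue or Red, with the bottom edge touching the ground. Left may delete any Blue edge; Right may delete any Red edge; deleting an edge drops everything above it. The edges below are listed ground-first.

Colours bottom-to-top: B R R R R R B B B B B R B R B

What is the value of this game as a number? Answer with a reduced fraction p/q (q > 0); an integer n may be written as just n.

edge 1 of 15 (B): { 0 | — } -> 1
edge 2 of 15 (R): { 0 | 1 } -> 1/2
edge 3 of 15 (R): { 0 | 1/2, 1 } -> 1/4
edge 4 of 15 (R): { 0 | 1/4, 1/2, 1 } -> 1/8
edge 5 of 15 (R): { 0 | 1/8, 1/4, 1/2, 1 } -> 1/16
edge 6 of 15 (R): { 0 | 1/16, 1/8, 1/4, 1/2, 1 } -> 1/32
edge 7 of 15 (B): { 0, 1/32 | 1/16, 1/8, 1/4, 1/2, 1 } -> 3/64
edge 8 of 15 (B): { 0, 1/32, 3/64 | 1/16, 1/8, 1/4, 1/2, 1 } -> 7/128
edge 9 of 15 (B): { 0, 1/32, 3/64, 7/128 | 1/16, 1/8, 1/4, 1/2, 1 } -> 15/256
edge 10 of 15 (B): { 0, 1/32, 3/64, 7/128, 15/256 | 1/16, 1/8, 1/4, 1/2, 1 } -> 31/512
edge 11 of 15 (B): { 0, 1/32, 3/64, 7/128, 15/256, 31/512 | 1/16, 1/8, 1/4, 1/2, 1 } -> 63/1024
edge 12 of 15 (R): { 0, 1/32, 3/64, 7/128, 15/256, 31/512 | 63/1024, 1/16, 1/8, 1/4, 1/2, 1 } -> 125/2048
edge 13 of 15 (B): { 0, 1/32, 3/64, 7/128, 15/256, 31/512, 125/2048 | 63/1024, 1/16, 1/8, 1/4, 1/2, 1 } -> 251/4096
edge 14 of 15 (R): { 0, 1/32, 3/64, 7/128, 15/256, 31/512, 125/2048 | 251/4096, 63/1024, 1/16, 1/8, 1/4, 1/2, 1 } -> 501/8192
edge 15 of 15 (B): { 0, 1/32, 3/64, 7/128, 15/256, 31/512, 125/2048, 501/8192 | 251/4096, 63/1024, 1/16, 1/8, 1/4, 1/2, 1 } -> 1003/16384

1003/16384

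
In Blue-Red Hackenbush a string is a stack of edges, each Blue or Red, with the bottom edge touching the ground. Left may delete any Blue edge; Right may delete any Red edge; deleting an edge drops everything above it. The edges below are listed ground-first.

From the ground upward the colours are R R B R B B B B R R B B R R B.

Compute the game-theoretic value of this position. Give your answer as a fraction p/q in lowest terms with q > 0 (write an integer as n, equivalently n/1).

v_1 [R]  L=[(no moves)]  R=[0]  so -1
v_2 [RR]  L=[(no moves)]  R=[-1,0]  so -2
v_3 [RRB]  L=[-2]  R=[-1,0]  so -3/2
v_4 [RRBR]  L=[-2]  R=[-3/2,-1,0]  so -7/4
v_5 [RRBRB]  L=[-2,-7/4]  R=[-3/2,-1,0]  so -13/8
v_6 [RRBRBB]  L=[-2,-7/4,-13/8]  R=[-3/2,-1,0]  so -25/16
v_7 [RRBRBBB]  L=[-2,-7/4,-13/8,-25/16]  R=[-3/2,-1,0]  so -49/32
v_8 [RRBRBBBB]  L=[-2,-7/4,-13/8,-25/16,-49/32]  R=[-3/2,-1,0]  so -97/64
v_9 [RRBRBBBBR]  L=[-2,-7/4,-13/8,-25/16,-49/32]  R=[-97/64,-3/2,-1,0]  so -195/128
v_10 [RRBRBBBBRR]  L=[-2,-7/4,-13/8,-25/16,-49/32]  R=[-195/128,-97/64,-3/2,-1,0]  so -391/256
v_11 [RRBRBBBBRRB]  L=[-2,-7/4,-13/8,-25/16,-49/32,-391/256]  R=[-195/128,-97/64,-3/2,-1,0]  so -781/512
v_12 [RRBRBBBBRRBB]  L=[-2,-7/4,-13/8,-25/16,-49/32,-391/256,-781/512]  R=[-195/128,-97/64,-3/2,-1,0]  so -1561/1024
v_13 [RRBRBBBBRRBBR]  L=[-2,-7/4,-13/8,-25/16,-49/32,-391/256,-781/512]  R=[-1561/1024,-195/128,-97/64,-3/2,-1,0]  so -3123/2048
v_14 [RRBRBBBBRRBBRR]  L=[-2,-7/4,-13/8,-25/16,-49/32,-391/256,-781/512]  R=[-3123/2048,-1561/1024,-195/128,-97/64,-3/2,-1,0]  so -6247/4096
v_15 [RRBRBBBBRRBBRRB]  L=[-2,-7/4,-13/8,-25/16,-49/32,-391/256,-781/512,-6247/4096]  R=[-3123/2048,-1561/1024,-195/128,-97/64,-3/2,-1,0]  so -12493/8192

-12493/8192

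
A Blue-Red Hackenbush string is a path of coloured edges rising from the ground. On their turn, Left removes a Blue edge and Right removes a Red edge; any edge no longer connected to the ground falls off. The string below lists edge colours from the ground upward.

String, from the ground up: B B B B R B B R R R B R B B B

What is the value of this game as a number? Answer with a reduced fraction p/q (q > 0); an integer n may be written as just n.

7727/2048

Recurse on prefixes of the 15-edge string B B B B R B B R R R B R B B B:
1 of 15 · B · max L 0 · min R +∞ → 1
2 of 15 · BB · max L 1 · min R +∞ → 2
3 of 15 · BBB · max L 2 · min R +∞ → 3
4 of 15 · BBBB · max L 3 · min R +∞ → 4
5 of 15 · BBBBR · max L 3 · min R 4 → 7/2
6 of 15 · BBBBRB · max L 7/2 · min R 4 → 15/4
7 of 15 · BBBBRBB · max L 15/4 · min R 4 → 31/8
8 of 15 · BBBBRBBR · max L 15/4 · min R 31/8 → 61/16
9 of 15 · BBBBRBBRR · max L 15/4 · min R 61/16 → 121/32
10 of 15 · BBBBRBBRRR · max L 15/4 · min R 121/32 → 241/64
11 of 15 · BBBBRBBRRRB · max L 241/64 · min R 121/32 → 483/128
12 of 15 · BBBBRBBRRRBR · max L 241/64 · min R 483/128 → 965/256
13 of 15 · BBBBRBBRRRBRB · max L 965/256 · min R 483/128 → 1931/512
14 of 15 · BBBBRBBRRRBRBB · max L 1931/512 · min R 483/128 → 3863/1024
15 of 15 · BBBBRBBRRRBRBBB · max L 3863/1024 · min R 483/128 → 7727/2048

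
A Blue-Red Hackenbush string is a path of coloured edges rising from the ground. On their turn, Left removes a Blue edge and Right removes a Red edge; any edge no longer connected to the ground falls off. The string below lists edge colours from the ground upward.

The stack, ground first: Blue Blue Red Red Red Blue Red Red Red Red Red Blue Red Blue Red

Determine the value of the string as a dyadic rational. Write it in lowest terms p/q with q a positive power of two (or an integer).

9237/8192

Prefix values for Blue Blue Red Red Red Blue Red Red Red Red Red Blue Red Blue Red via {L|R} + simplicity:
B: Left { 0 }, Right { none } so simplest 1
BB: Left { 0 1 }, Right { none } so simplest 2
BBR: Left { 0 1 }, Right { 2 } so simplest 3/2
BBRR: Left { 0 1 }, Right { 3/2 2 } so simplest 5/4
BBRRR: Left { 0 1 }, Right { 5/4 3/2 2 } so simplest 9/8
BBRRRB: Left { 0 1 9/8 }, Right { 5/4 3/2 2 } so simplest 19/16
BBRRRBR: Left { 0 1 9/8 }, Right { 19/16 5/4 3/2 2 } so simplest 37/32
BBRRRBRR: Left { 0 1 9/8 }, Right { 37/32 19/16 5/4 3/2 2 } so simplest 73/64
BBRRRBRRR: Left { 0 1 9/8 }, Right { 73/64 37/32 19/16 5/4 3/2 2 } so simplest 145/128
BBRRRBRRRR: Left { 0 1 9/8 }, Right { 145/128 73/64 37/32 19/16 5/4 3/2 2 } so simplest 289/256
BBRRRBRRRRR: Left { 0 1 9/8 }, Right { 289/256 145/128 73/64 37/32 19/16 5/4 3/2 2 } so simplest 577/512
BBRRRBRRRRRB: Left { 0 1 9/8 577/512 }, Right { 289/256 145/128 73/64 37/32 19/16 5/4 3/2 2 } so simplest 1155/1024
BBRRRBRRRRRBR: Left { 0 1 9/8 577/512 }, Right { 1155/1024 289/256 145/128 73/64 37/32 19/16 5/4 3/2 2 } so simplest 2309/2048
BBRRRBRRRRRBRB: Left { 0 1 9/8 577/512 2309/2048 }, Right { 1155/1024 289/256 145/128 73/64 37/32 19/16 5/4 3/2 2 } so simplest 4619/4096
BBRRRBRRRRRBRBR: Left { 0 1 9/8 577/512 2309/2048 }, Right { 4619/4096 1155/1024 289/256 145/128 73/64 37/32 19/16 5/4 3/2 2 } so simplest 9237/8192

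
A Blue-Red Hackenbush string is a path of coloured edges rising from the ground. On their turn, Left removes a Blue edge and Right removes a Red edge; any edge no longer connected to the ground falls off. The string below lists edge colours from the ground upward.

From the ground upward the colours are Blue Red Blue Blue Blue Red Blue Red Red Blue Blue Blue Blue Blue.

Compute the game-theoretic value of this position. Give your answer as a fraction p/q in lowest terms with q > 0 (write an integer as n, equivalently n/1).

1 of 14 · B · max L 0 · min R +∞ so 1
2 of 14 · BR · max L 0 · min R 1 so 1/2
3 of 14 · BRB · max L 1/2 · min R 1 so 3/4
4 of 14 · BRBB · max L 3/4 · min R 1 so 7/8
5 of 14 · BRBBB · max L 7/8 · min R 1 so 15/16
6 of 14 · BRBBBR · max L 7/8 · min R 15/16 so 29/32
7 of 14 · BRBBBRB · max L 29/32 · min R 15/16 so 59/64
8 of 14 · BRBBBRBR · max L 29/32 · min R 59/64 so 117/128
9 of 14 · BRBBBRBRR · max L 29/32 · min R 117/128 so 233/256
10 of 14 · BRBBBRBRRB · max L 233/256 · min R 117/128 so 467/512
11 of 14 · BRBBBRBRRBB · max L 467/512 · min R 117/128 so 935/1024
12 of 14 · BRBBBRBRRBBB · max L 935/1024 · min R 117/128 so 1871/2048
13 of 14 · BRBBBRBRRBBBB · max L 1871/2048 · min R 117/128 so 3743/4096
14 of 14 · BRBBBRBRRBBBBB · max L 3743/4096 · min R 117/128 so 7487/8192

7487/8192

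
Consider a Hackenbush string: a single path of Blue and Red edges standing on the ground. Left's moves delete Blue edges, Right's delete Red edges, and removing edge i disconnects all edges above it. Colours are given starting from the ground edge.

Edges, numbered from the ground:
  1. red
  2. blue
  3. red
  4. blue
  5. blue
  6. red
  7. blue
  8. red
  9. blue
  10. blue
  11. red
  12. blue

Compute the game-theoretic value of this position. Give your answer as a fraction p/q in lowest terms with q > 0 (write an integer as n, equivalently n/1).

-1189/2048

Prefix values for red blue red blue blue red blue red blue blue red blue via {L|R} + simplicity:
g(r) = { — | 0 } → -1
g(rb) = { -1 | 0 } → -1/2
g(rbr) = { -1 | -1/2 0 } → -3/4
g(rbrb) = { -1 -3/4 | -1/2 0 } → -5/8
g(rbrbb) = { -1 -3/4 -5/8 | -1/2 0 } → -9/16
g(rbrbbr) = { -1 -3/4 -5/8 | -9/16 -1/2 0 } → -19/32
g(rbrbbrb) = { -1 -3/4 -5/8 -19/32 | -9/16 -1/2 0 } → -37/64
g(rbrbbrbr) = { -1 -3/4 -5/8 -19/32 | -37/64 -9/16 -1/2 0 } → -75/128
g(rbrbbrbrb) = { -1 -3/4 -5/8 -19/32 -75/128 | -37/64 -9/16 -1/2 0 } → -149/256
g(rbrbbrbrbb) = { -1 -3/4 -5/8 -19/32 -75/128 -149/256 | -37/64 -9/16 -1/2 0 } → -297/512
g(rbrbbrbrbbr) = { -1 -3/4 -5/8 -19/32 -75/128 -149/256 | -297/512 -37/64 -9/16 -1/2 0 } → -595/1024
g(rbrbbrbrbbrb) = { -1 -3/4 -5/8 -19/32 -75/128 -149/256 -595/1024 | -297/512 -37/64 -9/16 -1/2 0 } → -1189/2048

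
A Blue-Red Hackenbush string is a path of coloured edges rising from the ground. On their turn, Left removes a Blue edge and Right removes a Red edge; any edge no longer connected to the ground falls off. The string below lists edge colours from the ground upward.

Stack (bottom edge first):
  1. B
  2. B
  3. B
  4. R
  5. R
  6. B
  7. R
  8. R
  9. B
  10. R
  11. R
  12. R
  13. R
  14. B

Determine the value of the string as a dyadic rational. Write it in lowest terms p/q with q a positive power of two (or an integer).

4675/2048

Prefix values for B B B R R B R R B R R R R B via {L|R} + simplicity:
edge 1 of 14 (B): { 0 | ∅ } gives 1
edge 2 of 14 (B): { 0; 1 | ∅ } gives 2
edge 3 of 14 (B): { 0; 1; 2 | ∅ } gives 3
edge 4 of 14 (R): { 0; 1; 2 | 3 } gives 5/2
edge 5 of 14 (R): { 0; 1; 2 | 5/2; 3 } gives 9/4
edge 6 of 14 (B): { 0; 1; 2; 9/4 | 5/2; 3 } gives 19/8
edge 7 of 14 (R): { 0; 1; 2; 9/4 | 19/8; 5/2; 3 } gives 37/16
edge 8 of 14 (R): { 0; 1; 2; 9/4 | 37/16; 19/8; 5/2; 3 } gives 73/32
edge 9 of 14 (B): { 0; 1; 2; 9/4; 73/32 | 37/16; 19/8; 5/2; 3 } gives 147/64
edge 10 of 14 (R): { 0; 1; 2; 9/4; 73/32 | 147/64; 37/16; 19/8; 5/2; 3 } gives 293/128
edge 11 of 14 (R): { 0; 1; 2; 9/4; 73/32 | 293/128; 147/64; 37/16; 19/8; 5/2; 3 } gives 585/256
edge 12 of 14 (R): { 0; 1; 2; 9/4; 73/32 | 585/256; 293/128; 147/64; 37/16; 19/8; 5/2; 3 } gives 1169/512
edge 13 of 14 (R): { 0; 1; 2; 9/4; 73/32 | 1169/512; 585/256; 293/128; 147/64; 37/16; 19/8; 5/2; 3 } gives 2337/1024
edge 14 of 14 (B): { 0; 1; 2; 9/4; 73/32; 2337/1024 | 1169/512; 585/256; 293/128; 147/64; 37/16; 19/8; 5/2; 3 } gives 4675/2048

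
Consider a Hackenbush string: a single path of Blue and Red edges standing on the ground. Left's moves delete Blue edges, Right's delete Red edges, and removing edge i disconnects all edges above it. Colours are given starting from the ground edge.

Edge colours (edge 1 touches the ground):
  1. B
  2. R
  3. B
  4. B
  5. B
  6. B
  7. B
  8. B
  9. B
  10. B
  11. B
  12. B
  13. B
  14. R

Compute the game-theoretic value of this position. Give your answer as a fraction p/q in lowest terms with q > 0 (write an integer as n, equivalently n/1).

1 of 14 · B · max L 0 · min R +∞ — 1
2 of 14 · BR · max L 0 · min R 1 — 1/2
3 of 14 · BRB · max L 1/2 · min R 1 — 3/4
4 of 14 · BRBB · max L 3/4 · min R 1 — 7/8
5 of 14 · BRBBB · max L 7/8 · min R 1 — 15/16
6 of 14 · BRBBBB · max L 15/16 · min R 1 — 31/32
7 of 14 · BRBBBBB · max L 31/32 · min R 1 — 63/64
8 of 14 · BRBBBBBB · max L 63/64 · min R 1 — 127/128
9 of 14 · BRBBBBBBB · max L 127/128 · min R 1 — 255/256
10 of 14 · BRBBBBBBBB · max L 255/256 · min R 1 — 511/512
11 of 14 · BRBBBBBBBBB · max L 511/512 · min R 1 — 1023/1024
12 of 14 · BRBBBBBBBBBB · max L 1023/1024 · min R 1 — 2047/2048
13 of 14 · BRBBBBBBBBBBB · max L 2047/2048 · min R 1 — 4095/4096
14 of 14 · BRBBBBBBBBBBBR · max L 2047/2048 · min R 4095/4096 — 8189/8192

8189/8192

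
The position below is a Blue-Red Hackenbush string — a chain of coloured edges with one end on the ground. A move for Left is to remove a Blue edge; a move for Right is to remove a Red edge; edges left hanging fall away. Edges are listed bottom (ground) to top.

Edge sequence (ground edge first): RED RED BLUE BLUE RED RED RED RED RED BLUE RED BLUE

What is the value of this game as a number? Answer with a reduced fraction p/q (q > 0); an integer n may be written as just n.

1 of 12 · R · max L −∞ · min R 0 => -1
2 of 12 · RR · max L −∞ · min R -1 => -2
3 of 12 · RRB · max L -2 · min R -1 => -3/2
4 of 12 · RRBB · max L -3/2 · min R -1 => -5/4
5 of 12 · RRBBR · max L -3/2 · min R -5/4 => -11/8
6 of 12 · RRBBRR · max L -3/2 · min R -11/8 => -23/16
7 of 12 · RRBBRRR · max L -3/2 · min R -23/16 => -47/32
8 of 12 · RRBBRRRR · max L -3/2 · min R -47/32 => -95/64
9 of 12 · RRBBRRRRR · max L -3/2 · min R -95/64 => -191/128
10 of 12 · RRBBRRRRRB · max L -191/128 · min R -95/64 => -381/256
11 of 12 · RRBBRRRRRBR · max L -191/128 · min R -381/256 => -763/512
12 of 12 · RRBBRRRRRBRB · max L -763/512 · min R -381/256 => -1525/1024

-1525/1024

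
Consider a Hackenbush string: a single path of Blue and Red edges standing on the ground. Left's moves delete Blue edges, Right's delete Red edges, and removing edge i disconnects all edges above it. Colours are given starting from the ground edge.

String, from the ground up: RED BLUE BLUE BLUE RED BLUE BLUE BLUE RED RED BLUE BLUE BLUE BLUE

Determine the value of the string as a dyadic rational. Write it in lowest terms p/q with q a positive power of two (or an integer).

step 1: add RED to get R; options L={ ∅ } R={ 0 } => -1
step 2: add BLUE to get RB; options L={ -1 } R={ 0 } => -1/2
step 3: add BLUE to get RBB; options L={ -1, -1/2 } R={ 0 } => -1/4
step 4: add BLUE to get RBBB; options L={ -1, -1/2, -1/4 } R={ 0 } => -1/8
step 5: add RED to get RBBBR; options L={ -1, -1/2, -1/4 } R={ -1/8, 0 } => -3/16
step 6: add BLUE to get RBBBRB; options L={ -1, -1/2, -1/4, -3/16 } R={ -1/8, 0 } => -5/32
step 7: add BLUE to get RBBBRBB; options L={ -1, -1/2, -1/4, -3/16, -5/32 } R={ -1/8, 0 } => -9/64
step 8: add BLUE to get RBBBRBBB; options L={ -1, -1/2, -1/4, -3/16, -5/32, -9/64 } R={ -1/8, 0 } => -17/128
step 9: add RED to get RBBBRBBBR; options L={ -1, -1/2, -1/4, -3/16, -5/32, -9/64 } R={ -17/128, -1/8, 0 } => -35/256
step 10: add RED to get RBBBRBBBRR; options L={ -1, -1/2, -1/4, -3/16, -5/32, -9/64 } R={ -35/256, -17/128, -1/8, 0 } => -71/512
step 11: add BLUE to get RBBBRBBBRRB; options L={ -1, -1/2, -1/4, -3/16, -5/32, -9/64, -71/512 } R={ -35/256, -17/128, -1/8, 0 } => -141/1024
step 12: add BLUE to get RBBBRBBBRRBB; options L={ -1, -1/2, -1/4, -3/16, -5/32, -9/64, -71/512, -141/1024 } R={ -35/256, -17/128, -1/8, 0 } => -281/2048
step 13: add BLUE to get RBBBRBBBRRBBB; options L={ -1, -1/2, -1/4, -3/16, -5/32, -9/64, -71/512, -141/1024, -281/2048 } R={ -35/256, -17/128, -1/8, 0 } => -561/4096
step 14: add BLUE to get RBBBRBBBRRBBBB; options L={ -1, -1/2, -1/4, -3/16, -5/32, -9/64, -71/512, -141/1024, -281/2048, -561/4096 } R={ -35/256, -17/128, -1/8, 0 } => -1121/8192

-1121/8192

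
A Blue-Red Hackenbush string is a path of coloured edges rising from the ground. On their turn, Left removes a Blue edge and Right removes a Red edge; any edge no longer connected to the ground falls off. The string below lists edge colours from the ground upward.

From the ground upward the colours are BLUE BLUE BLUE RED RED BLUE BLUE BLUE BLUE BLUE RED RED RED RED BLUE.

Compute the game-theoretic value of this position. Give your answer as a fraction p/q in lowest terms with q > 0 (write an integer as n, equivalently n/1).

10179/4096

Prefix values for BLUE BLUE BLUE RED RED BLUE BLUE BLUE BLUE BLUE RED RED RED RED BLUE via {L|R} + simplicity:
edge 1 of 15 (BLUE): { 0 | (no moves) } — 1
edge 2 of 15 (BLUE): { 0, 1 | (no moves) } — 2
edge 3 of 15 (BLUE): { 0, 1, 2 | (no moves) } — 3
edge 4 of 15 (RED): { 0, 1, 2 | 3 } — 5/2
edge 5 of 15 (RED): { 0, 1, 2 | 5/2, 3 } — 9/4
edge 6 of 15 (BLUE): { 0, 1, 2, 9/4 | 5/2, 3 } — 19/8
edge 7 of 15 (BLUE): { 0, 1, 2, 9/4, 19/8 | 5/2, 3 } — 39/16
edge 8 of 15 (BLUE): { 0, 1, 2, 9/4, 19/8, 39/16 | 5/2, 3 } — 79/32
edge 9 of 15 (BLUE): { 0, 1, 2, 9/4, 19/8, 39/16, 79/32 | 5/2, 3 } — 159/64
edge 10 of 15 (BLUE): { 0, 1, 2, 9/4, 19/8, 39/16, 79/32, 159/64 | 5/2, 3 } — 319/128
edge 11 of 15 (RED): { 0, 1, 2, 9/4, 19/8, 39/16, 79/32, 159/64 | 319/128, 5/2, 3 } — 637/256
edge 12 of 15 (RED): { 0, 1, 2, 9/4, 19/8, 39/16, 79/32, 159/64 | 637/256, 319/128, 5/2, 3 } — 1273/512
edge 13 of 15 (RED): { 0, 1, 2, 9/4, 19/8, 39/16, 79/32, 159/64 | 1273/512, 637/256, 319/128, 5/2, 3 } — 2545/1024
edge 14 of 15 (RED): { 0, 1, 2, 9/4, 19/8, 39/16, 79/32, 159/64 | 2545/1024, 1273/512, 637/256, 319/128, 5/2, 3 } — 5089/2048
edge 15 of 15 (BLUE): { 0, 1, 2, 9/4, 19/8, 39/16, 79/32, 159/64, 5089/2048 | 2545/1024, 1273/512, 637/256, 319/128, 5/2, 3 } — 10179/4096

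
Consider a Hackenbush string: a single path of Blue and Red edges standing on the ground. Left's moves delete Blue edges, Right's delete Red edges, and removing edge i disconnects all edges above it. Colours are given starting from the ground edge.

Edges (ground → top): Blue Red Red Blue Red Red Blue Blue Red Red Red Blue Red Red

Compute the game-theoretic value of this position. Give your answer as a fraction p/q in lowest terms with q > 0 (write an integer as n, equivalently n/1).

2441/8192

B: Left { 0 }, Right { none } = simplest 1
BR: Left { 0 }, Right { 1 } = simplest 1/2
BRR: Left { 0 }, Right { 1/2, 1 } = simplest 1/4
BRRB: Left { 0, 1/4 }, Right { 1/2, 1 } = simplest 3/8
BRRBR: Left { 0, 1/4 }, Right { 3/8, 1/2, 1 } = simplest 5/16
BRRBRR: Left { 0, 1/4 }, Right { 5/16, 3/8, 1/2, 1 } = simplest 9/32
BRRBRRB: Left { 0, 1/4, 9/32 }, Right { 5/16, 3/8, 1/2, 1 } = simplest 19/64
BRRBRRBB: Left { 0, 1/4, 9/32, 19/64 }, Right { 5/16, 3/8, 1/2, 1 } = simplest 39/128
BRRBRRBBR: Left { 0, 1/4, 9/32, 19/64 }, Right { 39/128, 5/16, 3/8, 1/2, 1 } = simplest 77/256
BRRBRRBBRR: Left { 0, 1/4, 9/32, 19/64 }, Right { 77/256, 39/128, 5/16, 3/8, 1/2, 1 } = simplest 153/512
BRRBRRBBRRR: Left { 0, 1/4, 9/32, 19/64 }, Right { 153/512, 77/256, 39/128, 5/16, 3/8, 1/2, 1 } = simplest 305/1024
BRRBRRBBRRRB: Left { 0, 1/4, 9/32, 19/64, 305/1024 }, Right { 153/512, 77/256, 39/128, 5/16, 3/8, 1/2, 1 } = simplest 611/2048
BRRBRRBBRRRBR: Left { 0, 1/4, 9/32, 19/64, 305/1024 }, Right { 611/2048, 153/512, 77/256, 39/128, 5/16, 3/8, 1/2, 1 } = simplest 1221/4096
BRRBRRBBRRRBRR: Left { 0, 1/4, 9/32, 19/64, 305/1024 }, Right { 1221/4096, 611/2048, 153/512, 77/256, 39/128, 5/16, 3/8, 1/2, 1 } = simplest 2441/8192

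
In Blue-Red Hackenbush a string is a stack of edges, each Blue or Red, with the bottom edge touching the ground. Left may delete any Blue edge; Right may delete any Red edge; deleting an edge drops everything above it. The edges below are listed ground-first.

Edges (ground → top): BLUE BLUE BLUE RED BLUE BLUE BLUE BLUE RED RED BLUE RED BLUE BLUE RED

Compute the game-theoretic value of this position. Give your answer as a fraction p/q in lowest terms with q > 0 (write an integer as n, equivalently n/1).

step 1: add BLUE to get B; options L={ 0 } R={ ∅ } -> 1
step 2: add BLUE to get BB; options L={ 0 1 } R={ ∅ } -> 2
step 3: add BLUE to get BBB; options L={ 0 1 2 } R={ ∅ } -> 3
step 4: add RED to get BBBR; options L={ 0 1 2 } R={ 3 } -> 5/2
step 5: add BLUE to get BBBRB; options L={ 0 1 2 5/2 } R={ 3 } -> 11/4
step 6: add BLUE to get BBBRBB; options L={ 0 1 2 5/2 11/4 } R={ 3 } -> 23/8
step 7: add BLUE to get BBBRBBB; options L={ 0 1 2 5/2 11/4 23/8 } R={ 3 } -> 47/16
step 8: add BLUE to get BBBRBBBB; options L={ 0 1 2 5/2 11/4 23/8 47/16 } R={ 3 } -> 95/32
step 9: add RED to get BBBRBBBBR; options L={ 0 1 2 5/2 11/4 23/8 47/16 } R={ 95/32 3 } -> 189/64
step 10: add RED to get BBBRBBBBRR; options L={ 0 1 2 5/2 11/4 23/8 47/16 } R={ 189/64 95/32 3 } -> 377/128
step 11: add BLUE to get BBBRBBBBRRB; options L={ 0 1 2 5/2 11/4 23/8 47/16 377/128 } R={ 189/64 95/32 3 } -> 755/256
step 12: add RED to get BBBRBBBBRRBR; options L={ 0 1 2 5/2 11/4 23/8 47/16 377/128 } R={ 755/256 189/64 95/32 3 } -> 1509/512
step 13: add BLUE to get BBBRBBBBRRBRB; options L={ 0 1 2 5/2 11/4 23/8 47/16 377/128 1509/512 } R={ 755/256 189/64 95/32 3 } -> 3019/1024
step 14: add BLUE to get BBBRBBBBRRBRBB; options L={ 0 1 2 5/2 11/4 23/8 47/16 377/128 1509/512 3019/1024 } R={ 755/256 189/64 95/32 3 } -> 6039/2048
step 15: add RED to get BBBRBBBBRRBRBBR; options L={ 0 1 2 5/2 11/4 23/8 47/16 377/128 1509/512 3019/1024 } R={ 6039/2048 755/256 189/64 95/32 3 } -> 12077/4096

12077/4096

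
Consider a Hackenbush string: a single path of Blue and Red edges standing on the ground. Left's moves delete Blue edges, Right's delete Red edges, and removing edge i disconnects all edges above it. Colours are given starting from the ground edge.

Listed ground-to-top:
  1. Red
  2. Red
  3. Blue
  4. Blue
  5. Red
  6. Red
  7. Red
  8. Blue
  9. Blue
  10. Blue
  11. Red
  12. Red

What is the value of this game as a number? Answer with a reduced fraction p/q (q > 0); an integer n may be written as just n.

-1479/1024

Prefix values for Red Red Blue Blue Red Red Red Blue Blue Blue Red Red via {L|R} + simplicity:
val(R) = { ∅ | 0 } gives -1
val(RR) = { ∅ | -1,0 } gives -2
val(RRB) = { -2 | -1,0 } gives -3/2
val(RRBB) = { -2,-3/2 | -1,0 } gives -5/4
val(RRBBR) = { -2,-3/2 | -5/4,-1,0 } gives -11/8
val(RRBBRR) = { -2,-3/2 | -11/8,-5/4,-1,0 } gives -23/16
val(RRBBRRR) = { -2,-3/2 | -23/16,-11/8,-5/4,-1,0 } gives -47/32
val(RRBBRRRB) = { -2,-3/2,-47/32 | -23/16,-11/8,-5/4,-1,0 } gives -93/64
val(RRBBRRRBB) = { -2,-3/2,-47/32,-93/64 | -23/16,-11/8,-5/4,-1,0 } gives -185/128
val(RRBBRRRBBB) = { -2,-3/2,-47/32,-93/64,-185/128 | -23/16,-11/8,-5/4,-1,0 } gives -369/256
val(RRBBRRRBBBR) = { -2,-3/2,-47/32,-93/64,-185/128 | -369/256,-23/16,-11/8,-5/4,-1,0 } gives -739/512
val(RRBBRRRBBBRR) = { -2,-3/2,-47/32,-93/64,-185/128 | -739/512,-369/256,-23/16,-11/8,-5/4,-1,0 } gives -1479/1024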